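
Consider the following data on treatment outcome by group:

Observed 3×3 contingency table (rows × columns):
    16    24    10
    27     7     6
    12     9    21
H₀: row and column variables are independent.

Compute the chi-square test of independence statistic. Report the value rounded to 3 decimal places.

test statistic = 28.485

Row totals [50, 40, 42], col totals [55, 40, 37], n=132
χ² = (16−20.83)²/20.83 + (24−15.15)²/15.15 + (10−14.02)²/14.02 + (27−16.67)²/16.67 + (7−12.12)²/12.12 + (6−11.21)²/11.21 + (12−17.50)²/17.50 + (9−12.73)²/12.73 + (21−11.77)²/11.77 = 28.4848
df = 4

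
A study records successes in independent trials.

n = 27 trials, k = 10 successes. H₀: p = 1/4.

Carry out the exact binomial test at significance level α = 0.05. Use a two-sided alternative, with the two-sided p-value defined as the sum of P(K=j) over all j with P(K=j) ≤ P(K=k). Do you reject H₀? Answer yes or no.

reject H₀: no

Exact binomial: n=27, k=10, p₀=1/4=0.2500
P(X=j) = C(n,j)·p₀^j·(1−p₀)^(n−j); p = Σ P(X=j) over j with P(X=j) ≤ P(X=10)
p-value (two-sided) = 0.17985
At α=0.05: p ≥ α → fail to reject H₀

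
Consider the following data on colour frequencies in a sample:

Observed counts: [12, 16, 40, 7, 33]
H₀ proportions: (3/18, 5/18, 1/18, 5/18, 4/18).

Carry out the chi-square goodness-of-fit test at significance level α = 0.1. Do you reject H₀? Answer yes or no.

reject H₀: yes

n = 108; E_i = n·p_i = [18.00, 30.00, 6.00, 30.00, 24.00]
χ² = (12−18.00)²/18.00 + (16−30.00)²/30.00 + (40−6.00)²/6.00 + (7−30.00)²/30.00 + (33−24.00)²/24.00 = 222.2083
df = 4
p-value (upper-tail) = 0.00000
At α=0.1: p < α → reject H₀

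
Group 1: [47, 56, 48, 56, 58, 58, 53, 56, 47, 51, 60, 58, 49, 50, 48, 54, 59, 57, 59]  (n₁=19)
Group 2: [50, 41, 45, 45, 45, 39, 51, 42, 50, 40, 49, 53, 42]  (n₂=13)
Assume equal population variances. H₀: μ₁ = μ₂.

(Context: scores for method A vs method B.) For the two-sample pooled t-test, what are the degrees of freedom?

df = n₁ + n₂ − 2 = 19 + 13 − 2 = 30

degrees of freedom = 30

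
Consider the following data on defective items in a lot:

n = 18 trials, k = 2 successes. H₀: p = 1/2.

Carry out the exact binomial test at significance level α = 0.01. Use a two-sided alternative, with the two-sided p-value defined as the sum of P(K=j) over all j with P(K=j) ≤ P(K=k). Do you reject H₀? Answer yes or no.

reject H₀: yes

Exact binomial: n=18, k=2, p₀=1/2=0.5000
P(X=j) = C(n,j)·p₀^j·(1−p₀)^(n−j); p = Σ P(X=j) over j with P(X=j) ≤ P(X=2)
p-value (two-sided) = 0.00131
At α=0.01: p < α → reject H₀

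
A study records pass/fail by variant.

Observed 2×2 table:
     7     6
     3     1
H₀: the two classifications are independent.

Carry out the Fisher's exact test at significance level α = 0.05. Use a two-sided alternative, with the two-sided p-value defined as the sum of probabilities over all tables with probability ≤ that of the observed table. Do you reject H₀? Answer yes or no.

reject H₀: no

Margins: r₁=13, r₂=4, c₁=10, c₂=7, n=17
p_obs = C(13,7)·C(4,3)/C(17,10); sum pmf over tables with pmf ≤ p_obs
p-value (two-sided) = 0.60294
At α=0.05: p ≥ α → fail to reject H₀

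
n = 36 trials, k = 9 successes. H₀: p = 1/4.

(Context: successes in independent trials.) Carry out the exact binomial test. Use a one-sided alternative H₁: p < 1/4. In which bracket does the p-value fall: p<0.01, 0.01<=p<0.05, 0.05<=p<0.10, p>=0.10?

p-value bracket: p>=0.10

Exact binomial: n=36, k=9, p₀=1/4=0.2500
P(X≤9) from Σ C(n,i)·p₀^i·(1−p₀)^(n−i)
p-value (one-sided, H₁ less) = 0.58832
→ bracket: p>=0.10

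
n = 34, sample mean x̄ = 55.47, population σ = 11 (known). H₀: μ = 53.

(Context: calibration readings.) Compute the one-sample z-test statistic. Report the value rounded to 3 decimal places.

SE = σ/√n = 11/√34 = 1.8865
z = (x̄−μ₀)/SE = (55.47−53)/1.8865 = 1.3093

test statistic = 1.309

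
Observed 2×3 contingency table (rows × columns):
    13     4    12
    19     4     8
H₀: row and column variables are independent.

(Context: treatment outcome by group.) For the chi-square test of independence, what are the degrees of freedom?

df = (r−1)(c−1) = (2−1)·(3−1) = 2

degrees of freedom = 2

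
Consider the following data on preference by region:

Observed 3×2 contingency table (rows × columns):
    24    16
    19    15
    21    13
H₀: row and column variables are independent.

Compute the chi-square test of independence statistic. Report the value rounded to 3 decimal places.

test statistic = 0.258

Row totals [40, 34, 34], col totals [64, 44], n=108
χ² = (24−23.70)²/23.70 + (16−16.30)²/16.30 + (19−20.15)²/20.15 + (15−13.85)²/13.85 + (21−20.15)²/20.15 + (13−13.85)²/13.85 = 0.2581
df = 2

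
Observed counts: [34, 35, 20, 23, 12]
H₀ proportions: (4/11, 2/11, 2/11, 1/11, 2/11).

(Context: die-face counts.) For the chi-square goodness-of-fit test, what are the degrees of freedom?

df = k − 1 = 5 − 1 = 4

degrees of freedom = 4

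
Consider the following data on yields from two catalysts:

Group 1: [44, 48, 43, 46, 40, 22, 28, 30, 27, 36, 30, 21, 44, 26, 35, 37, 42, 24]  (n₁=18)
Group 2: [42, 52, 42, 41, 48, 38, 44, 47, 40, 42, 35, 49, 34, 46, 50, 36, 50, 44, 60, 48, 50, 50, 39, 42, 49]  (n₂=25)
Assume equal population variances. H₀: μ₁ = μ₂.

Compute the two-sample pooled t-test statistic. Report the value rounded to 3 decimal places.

test statistic = -4.449

x̄₁=34.611, s₁=8.819, n₁=18
x̄₂=44.720, s₂=6.100, n₂=25
s_p² = [17·8.819² + 24·6.100²]/41 = 54.0321
SE = √(s_p²·(1/18+1/25)) = 2.2722
t = (34.611−44.720)/2.2722 = -4.4489
df = 41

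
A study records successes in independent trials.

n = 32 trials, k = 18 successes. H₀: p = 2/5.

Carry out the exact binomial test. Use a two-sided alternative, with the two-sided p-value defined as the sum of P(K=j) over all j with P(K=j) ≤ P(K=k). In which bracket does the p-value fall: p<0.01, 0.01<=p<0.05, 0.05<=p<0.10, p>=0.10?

Exact binomial: n=32, k=18, p₀=2/5=0.4000
P(X=j) = C(n,j)·p₀^j·(1−p₀)^(n−j); p = Σ P(X=j) over j with P(X=j) ≤ P(X=18)
p-value (two-sided) = 0.07109
→ bracket: 0.05<=p<0.10

p-value bracket: 0.05<=p<0.10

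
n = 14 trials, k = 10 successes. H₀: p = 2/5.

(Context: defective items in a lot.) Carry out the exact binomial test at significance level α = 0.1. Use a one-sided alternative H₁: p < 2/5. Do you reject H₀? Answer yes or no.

reject H₀: no

Exact binomial: n=14, k=10, p₀=2/5=0.4000
P(X≤10) from Σ C(n,i)·p₀^i·(1−p₀)^(n−i)
p-value (one-sided, H₁ less) = 0.99609
At α=0.1: p ≥ α → fail to reject H₀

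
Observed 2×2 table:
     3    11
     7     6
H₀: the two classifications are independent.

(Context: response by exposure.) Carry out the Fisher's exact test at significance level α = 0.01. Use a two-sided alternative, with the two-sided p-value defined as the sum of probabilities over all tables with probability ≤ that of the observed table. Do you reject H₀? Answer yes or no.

reject H₀: no

Margins: r₁=14, r₂=13, c₁=10, c₂=17, n=27
p_obs = C(14,3)·C(13,7)/C(27,10); sum pmf over tables with pmf ≤ p_obs
p-value (two-sided) = 0.12011
At α=0.01: p ≥ α → fail to reject H₀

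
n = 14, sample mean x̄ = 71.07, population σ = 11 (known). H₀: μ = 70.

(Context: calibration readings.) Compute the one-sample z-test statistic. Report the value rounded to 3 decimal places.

test statistic = 0.364

SE = σ/√n = 11/√14 = 2.9399
z = (x̄−μ₀)/SE = (71.07−70)/2.9399 = 0.3640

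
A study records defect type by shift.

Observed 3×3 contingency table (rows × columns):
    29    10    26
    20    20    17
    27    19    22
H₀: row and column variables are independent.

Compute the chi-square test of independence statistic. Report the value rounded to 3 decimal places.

Row totals [65, 57, 68], col totals [76, 49, 65], n=190
χ² = (29−26.00)²/26.00 + (10−16.76)²/16.76 + (26−22.24)²/22.24 + (20−22.80)²/22.80 + (20−14.70)²/14.70 + (17−19.50)²/19.50 + (27−27.20)²/27.20 + (19−17.54)²/17.54 + (22−23.26)²/23.26 = 6.4790
df = 4

test statistic = 6.479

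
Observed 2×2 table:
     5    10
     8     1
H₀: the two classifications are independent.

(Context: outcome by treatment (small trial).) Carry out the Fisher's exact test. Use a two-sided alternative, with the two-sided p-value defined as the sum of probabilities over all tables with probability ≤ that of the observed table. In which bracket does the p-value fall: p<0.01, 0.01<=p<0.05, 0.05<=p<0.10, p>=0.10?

p-value bracket: 0.01<=p<0.05

Margins: r₁=15, r₂=9, c₁=13, c₂=11, n=24
p_obs = C(15,5)·C(9,8)/C(24,13); sum pmf over tables with pmf ≤ p_obs
p-value (two-sided) = 0.01306
→ bracket: 0.01<=p<0.05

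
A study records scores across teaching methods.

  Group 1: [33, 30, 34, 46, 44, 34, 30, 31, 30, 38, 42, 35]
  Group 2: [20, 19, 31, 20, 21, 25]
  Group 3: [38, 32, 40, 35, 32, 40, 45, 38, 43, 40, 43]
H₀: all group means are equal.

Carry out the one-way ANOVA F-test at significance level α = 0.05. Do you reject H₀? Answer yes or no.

Group means [35.58, 22.67, 38.73], grand mean 34.103
SSB = Σnᵢ(x̄ᵢ−x̄)² = 1046.258; SSW = ΣΣ(x−x̄ᵢ)² = 644.432
MSB = 1046.258/2 = 523.1289; MSW = 644.432/26 = 24.7858
F = MSB/MSW = 21.1060
df = (2, 26)
p-value (upper-tail) = 0.00000
At α=0.05: p < α → reject H₀

reject H₀: yes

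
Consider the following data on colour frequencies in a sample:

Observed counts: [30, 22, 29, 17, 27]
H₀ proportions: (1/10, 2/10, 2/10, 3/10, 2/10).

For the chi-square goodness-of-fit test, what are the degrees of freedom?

df = k − 1 = 5 − 1 = 4

degrees of freedom = 4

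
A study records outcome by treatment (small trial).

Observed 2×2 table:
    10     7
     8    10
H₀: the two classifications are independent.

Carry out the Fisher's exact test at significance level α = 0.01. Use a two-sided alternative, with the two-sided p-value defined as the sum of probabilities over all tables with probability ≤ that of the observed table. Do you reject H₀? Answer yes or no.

Margins: r₁=17, r₂=18, c₁=18, c₂=17, n=35
p_obs = C(17,10)·C(18,8)/C(35,18); sum pmf over tables with pmf ≤ p_obs
p-value (two-sided) = 0.50509
At α=0.01: p ≥ α → fail to reject H₀

reject H₀: no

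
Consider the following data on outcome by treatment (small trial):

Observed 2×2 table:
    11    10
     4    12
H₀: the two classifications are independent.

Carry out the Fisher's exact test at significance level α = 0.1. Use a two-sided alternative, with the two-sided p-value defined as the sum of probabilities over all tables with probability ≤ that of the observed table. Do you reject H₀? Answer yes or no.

reject H₀: no

Margins: r₁=21, r₂=16, c₁=15, c₂=22, n=37
p_obs = C(21,11)·C(16,4)/C(37,15); sum pmf over tables with pmf ≤ p_obs
p-value (two-sided) = 0.17570
At α=0.1: p ≥ α → fail to reject H₀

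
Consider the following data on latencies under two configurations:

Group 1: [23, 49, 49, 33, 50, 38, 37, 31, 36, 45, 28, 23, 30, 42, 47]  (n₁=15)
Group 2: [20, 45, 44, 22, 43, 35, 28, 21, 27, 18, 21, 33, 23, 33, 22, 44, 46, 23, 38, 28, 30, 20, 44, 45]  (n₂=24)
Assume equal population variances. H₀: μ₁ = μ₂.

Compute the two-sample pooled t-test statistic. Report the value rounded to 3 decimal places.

test statistic = 1.884

x̄₁=37.400, s₁=9.334, n₁=15
x̄₂=31.375, s₂=9.942, n₂=24
s_p² = [14·9.334² + 23·9.942²]/37 = 94.4115
SE = √(s_p²·(1/15+1/24)) = 3.1981
t = (37.400−31.375)/3.1981 = 1.8839
df = 37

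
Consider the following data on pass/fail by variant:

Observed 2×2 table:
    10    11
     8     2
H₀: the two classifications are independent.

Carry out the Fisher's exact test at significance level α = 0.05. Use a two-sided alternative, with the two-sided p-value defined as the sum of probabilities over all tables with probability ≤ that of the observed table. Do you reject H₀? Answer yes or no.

Margins: r₁=21, r₂=10, c₁=18, c₂=13, n=31
p_obs = C(21,10)·C(10,8)/C(31,18); sum pmf over tables with pmf ≤ p_obs
p-value (two-sided) = 0.12850
At α=0.05: p ≥ α → fail to reject H₀

reject H₀: no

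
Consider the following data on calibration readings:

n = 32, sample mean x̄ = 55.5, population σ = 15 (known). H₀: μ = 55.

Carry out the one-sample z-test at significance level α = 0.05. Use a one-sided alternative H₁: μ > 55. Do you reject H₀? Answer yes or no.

SE = σ/√n = 15/√32 = 2.6517
z = (x̄−μ₀)/SE = (55.5−55)/2.6517 = 0.1886
p-value (one-sided, H₁ greater) = 0.42522
At α=0.05: p ≥ α → fail to reject H₀

reject H₀: no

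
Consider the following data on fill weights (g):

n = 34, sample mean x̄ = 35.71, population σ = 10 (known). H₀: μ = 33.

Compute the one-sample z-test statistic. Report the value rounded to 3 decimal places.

test statistic = 1.580

SE = σ/√n = 10/√34 = 1.7150
z = (x̄−μ₀)/SE = (35.71−33)/1.7150 = 1.5802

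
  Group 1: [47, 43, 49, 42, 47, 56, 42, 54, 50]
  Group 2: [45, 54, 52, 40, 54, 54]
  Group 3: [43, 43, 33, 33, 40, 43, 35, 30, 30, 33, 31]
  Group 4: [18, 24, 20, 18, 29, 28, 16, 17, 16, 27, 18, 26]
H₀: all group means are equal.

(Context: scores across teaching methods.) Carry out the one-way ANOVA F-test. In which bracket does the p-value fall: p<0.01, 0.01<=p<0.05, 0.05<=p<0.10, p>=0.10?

Group means [47.78, 49.83, 35.82, 21.42], grand mean 36.316
SSB = Σnᵢ(x̄ᵢ−x̄)² = 4945.269; SSW = ΣΣ(x−x̄ᵢ)² = 942.942
MSB = 4945.269/3 = 1648.4229; MSW = 942.942/34 = 27.7336
F = MSB/MSW = 59.4378
df = (3, 34)
p-value (upper-tail) = 0.00000
→ bracket: p<0.01

p-value bracket: p<0.01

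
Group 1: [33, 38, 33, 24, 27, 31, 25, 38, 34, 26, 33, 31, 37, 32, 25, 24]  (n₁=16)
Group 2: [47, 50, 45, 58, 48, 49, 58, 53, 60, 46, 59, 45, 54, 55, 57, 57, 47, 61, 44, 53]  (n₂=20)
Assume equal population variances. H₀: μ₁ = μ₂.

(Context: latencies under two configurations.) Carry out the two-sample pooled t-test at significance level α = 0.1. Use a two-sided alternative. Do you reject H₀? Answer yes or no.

x̄₁=30.688, s₁=4.936, n₁=16
x̄₂=52.300, s₂=5.648, n₂=20
s_p² = [15·4.936² + 19·5.648²]/34 = 28.5776
SE = √(s_p²·(1/16+1/20)) = 1.7930
t = (30.688−52.300)/1.7930 = -12.0536
df = 34
p-value (two-sided) = 0.00000
At α=0.1: p < α → reject H₀

reject H₀: yes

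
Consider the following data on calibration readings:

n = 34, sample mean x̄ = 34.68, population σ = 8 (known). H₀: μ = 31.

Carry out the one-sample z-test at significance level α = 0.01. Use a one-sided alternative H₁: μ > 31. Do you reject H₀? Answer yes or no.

reject H₀: yes

SE = σ/√n = 8/√34 = 1.3720
z = (x̄−μ₀)/SE = (34.68−31)/1.3720 = 2.6822
p-value (one-sided, H₁ greater) = 0.00366
At α=0.01: p < α → reject H₀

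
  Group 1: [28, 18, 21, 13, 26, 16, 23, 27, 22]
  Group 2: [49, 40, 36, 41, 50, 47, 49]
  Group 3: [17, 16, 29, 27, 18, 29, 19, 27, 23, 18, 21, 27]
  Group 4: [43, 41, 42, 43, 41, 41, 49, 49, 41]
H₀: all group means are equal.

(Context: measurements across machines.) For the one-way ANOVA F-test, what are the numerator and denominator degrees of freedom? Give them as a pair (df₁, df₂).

degrees of freedom = [3, 33]

k = 4 groups, N = 37 total
df = (k−1, N−k) = (4−1, 37−4) = (3, 33)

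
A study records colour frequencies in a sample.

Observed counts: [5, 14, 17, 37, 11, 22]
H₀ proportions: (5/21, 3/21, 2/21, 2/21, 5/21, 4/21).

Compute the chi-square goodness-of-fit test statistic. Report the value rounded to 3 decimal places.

n = 106; E_i = n·p_i = [25.24, 15.14, 10.10, 10.10, 25.24, 20.19]
χ² = (5−25.24)²/25.24 + (14−15.14)²/15.14 + (17−10.10)²/10.10 + (37−10.10)²/10.10 + (11−25.24)²/25.24 + (22−20.19)²/20.19 = 100.9358
df = 5

test statistic = 100.936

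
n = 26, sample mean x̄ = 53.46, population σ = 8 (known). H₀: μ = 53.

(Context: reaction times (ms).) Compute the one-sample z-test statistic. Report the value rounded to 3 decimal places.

test statistic = 0.293

SE = σ/√n = 8/√26 = 1.5689
z = (x̄−μ₀)/SE = (53.46−53)/1.5689 = 0.2932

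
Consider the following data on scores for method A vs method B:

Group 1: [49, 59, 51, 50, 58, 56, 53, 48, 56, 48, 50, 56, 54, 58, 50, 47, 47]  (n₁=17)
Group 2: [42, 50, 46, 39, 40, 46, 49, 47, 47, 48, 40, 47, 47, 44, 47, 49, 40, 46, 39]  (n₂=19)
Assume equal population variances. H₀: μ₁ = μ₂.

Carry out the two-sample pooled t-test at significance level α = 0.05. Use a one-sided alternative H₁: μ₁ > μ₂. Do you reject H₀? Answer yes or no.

reject H₀: yes

x̄₁=52.353, s₁=4.152, n₁=17
x̄₂=44.895, s₂=3.695, n₂=19
s_p² = [16·4.152² + 18·3.695²]/34 = 15.3433
SE = √(s_p²·(1/17+1/19)) = 1.3077
t = (52.353−44.895)/1.3077 = 5.7033
df = 34
p-value (one-sided, H₁ greater) = 0.00000
At α=0.05: p < α → reject H₀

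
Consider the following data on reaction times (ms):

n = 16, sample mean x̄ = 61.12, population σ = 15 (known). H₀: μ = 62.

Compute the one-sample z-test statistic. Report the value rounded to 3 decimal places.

test statistic = -0.235

SE = σ/√n = 15/√16 = 3.7500
z = (x̄−μ₀)/SE = (61.12−62)/3.7500 = -0.2347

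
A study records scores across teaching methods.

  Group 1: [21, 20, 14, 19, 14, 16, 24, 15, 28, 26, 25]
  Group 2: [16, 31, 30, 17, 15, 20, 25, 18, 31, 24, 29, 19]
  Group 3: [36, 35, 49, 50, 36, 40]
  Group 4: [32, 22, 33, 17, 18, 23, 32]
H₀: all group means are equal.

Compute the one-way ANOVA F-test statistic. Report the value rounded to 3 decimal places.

Group means [20.18, 22.92, 41.00, 25.29], grand mean 25.556
SSB = Σnᵢ(x̄ᵢ−x̄)² = 1832.907; SSW = ΣΣ(x−x̄ᵢ)² = 1191.982
MSB = 1832.907/3 = 610.9691; MSW = 1191.982/32 = 37.2494
F = MSB/MSW = 16.4021
df = (3, 32)

test statistic = 16.402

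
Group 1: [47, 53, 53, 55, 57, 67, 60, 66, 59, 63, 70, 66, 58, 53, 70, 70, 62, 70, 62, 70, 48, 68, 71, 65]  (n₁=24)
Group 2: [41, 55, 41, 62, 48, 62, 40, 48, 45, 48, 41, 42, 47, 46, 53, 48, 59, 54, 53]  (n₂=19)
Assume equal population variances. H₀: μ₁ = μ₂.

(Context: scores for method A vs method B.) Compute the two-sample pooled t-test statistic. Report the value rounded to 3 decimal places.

test statistic = 5.697

x̄₁=61.792, s₁=7.431, n₁=24
x̄₂=49.105, s₂=7.015, n₂=19
s_p² = [23·7.431² + 18·7.015²]/41 = 52.5792
SE = √(s_p²·(1/24+1/19)) = 2.2267
t = (61.792−49.105)/2.2267 = 5.6974
df = 41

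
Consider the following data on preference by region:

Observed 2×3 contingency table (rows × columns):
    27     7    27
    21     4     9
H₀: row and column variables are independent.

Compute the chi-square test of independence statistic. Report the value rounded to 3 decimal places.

test statistic = 3.149

Row totals [61, 34], col totals [48, 11, 36], n=95
χ² = (27−30.82)²/30.82 + (7−7.06)²/7.06 + (27−23.12)²/23.12 + (21−17.18)²/17.18 + (4−3.94)²/3.94 + (9−12.88)²/12.88 = 3.1488
df = 2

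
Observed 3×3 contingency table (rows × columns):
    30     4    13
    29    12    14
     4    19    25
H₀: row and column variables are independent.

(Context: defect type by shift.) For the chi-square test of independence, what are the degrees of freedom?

df = (r−1)(c−1) = (3−1)·(3−1) = 4

degrees of freedom = 4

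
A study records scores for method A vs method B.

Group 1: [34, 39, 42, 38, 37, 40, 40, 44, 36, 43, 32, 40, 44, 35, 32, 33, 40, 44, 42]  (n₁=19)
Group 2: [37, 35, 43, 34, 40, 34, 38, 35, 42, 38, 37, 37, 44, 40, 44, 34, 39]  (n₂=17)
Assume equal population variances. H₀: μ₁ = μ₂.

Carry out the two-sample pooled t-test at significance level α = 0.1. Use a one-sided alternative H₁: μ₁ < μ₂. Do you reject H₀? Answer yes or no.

x̄₁=38.684, s₁=4.083, n₁=19
x̄₂=38.294, s₂=3.442, n₂=17
s_p² = [18·4.083² + 16·3.442²]/34 = 14.4010
SE = √(s_p²·(1/19+1/17)) = 1.2669
t = (38.684−38.294)/1.2669 = 0.3079
df = 34
p-value (one-sided, H₁ less) = 0.61998
At α=0.1: p ≥ α → fail to reject H₀

reject H₀: no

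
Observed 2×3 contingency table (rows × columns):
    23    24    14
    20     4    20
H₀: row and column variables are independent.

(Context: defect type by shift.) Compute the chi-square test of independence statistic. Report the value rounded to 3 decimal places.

Row totals [61, 44], col totals [43, 28, 34], n=105
χ² = (23−24.98)²/24.98 + (24−16.27)²/16.27 + (14−19.75)²/19.75 + (20−18.02)²/18.02 + (4−11.73)²/11.73 + (20−14.25)²/14.25 = 13.1461
df = 2

test statistic = 13.146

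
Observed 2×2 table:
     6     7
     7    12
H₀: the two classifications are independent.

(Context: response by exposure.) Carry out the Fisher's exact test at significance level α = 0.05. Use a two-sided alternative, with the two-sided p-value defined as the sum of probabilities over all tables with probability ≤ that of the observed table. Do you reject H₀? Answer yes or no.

reject H₀: no

Margins: r₁=13, r₂=19, c₁=13, c₂=19, n=32
p_obs = C(13,6)·C(19,7)/C(32,13); sum pmf over tables with pmf ≤ p_obs
p-value (two-sided) = 0.71997
At α=0.05: p ≥ α → fail to reject H₀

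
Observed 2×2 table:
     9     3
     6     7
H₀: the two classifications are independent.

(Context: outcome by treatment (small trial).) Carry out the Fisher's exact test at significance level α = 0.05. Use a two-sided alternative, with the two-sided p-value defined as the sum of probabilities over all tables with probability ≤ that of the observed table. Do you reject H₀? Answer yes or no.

reject H₀: no

Margins: r₁=12, r₂=13, c₁=15, c₂=10, n=25
p_obs = C(12,9)·C(13,6)/C(25,15); sum pmf over tables with pmf ≤ p_obs
p-value (two-sided) = 0.22619
At α=0.05: p ≥ α → fail to reject H₀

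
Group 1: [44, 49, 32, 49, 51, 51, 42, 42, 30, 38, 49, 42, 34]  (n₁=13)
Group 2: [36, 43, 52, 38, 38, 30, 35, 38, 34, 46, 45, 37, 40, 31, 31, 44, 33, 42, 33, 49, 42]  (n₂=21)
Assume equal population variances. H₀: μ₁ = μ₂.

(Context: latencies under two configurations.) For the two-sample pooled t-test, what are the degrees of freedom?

df = n₁ + n₂ − 2 = 13 + 21 − 2 = 32

degrees of freedom = 32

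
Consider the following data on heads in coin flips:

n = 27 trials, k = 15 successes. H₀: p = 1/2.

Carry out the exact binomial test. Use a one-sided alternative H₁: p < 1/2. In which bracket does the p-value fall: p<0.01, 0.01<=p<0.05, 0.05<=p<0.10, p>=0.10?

p-value bracket: p>=0.10

Exact binomial: n=27, k=15, p₀=1/2=0.5000
P(X≤15) from Σ C(n,i)·p₀^i·(1−p₀)^(n−i)
p-value (one-sided, H₁ less) = 0.77897
→ bracket: p>=0.10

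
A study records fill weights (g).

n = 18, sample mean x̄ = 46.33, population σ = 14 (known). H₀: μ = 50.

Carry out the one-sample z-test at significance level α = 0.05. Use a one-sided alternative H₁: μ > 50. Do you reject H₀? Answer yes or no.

SE = σ/√n = 14/√18 = 3.2998
z = (x̄−μ₀)/SE = (46.33−50)/3.2998 = -1.1122
p-value (one-sided, H₁ greater) = 0.86697
At α=0.05: p ≥ α → fail to reject H₀

reject H₀: no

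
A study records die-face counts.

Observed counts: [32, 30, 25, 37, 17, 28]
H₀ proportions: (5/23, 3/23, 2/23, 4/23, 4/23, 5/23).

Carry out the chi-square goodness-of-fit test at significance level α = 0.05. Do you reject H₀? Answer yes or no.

reject H₀: yes

n = 169; E_i = n·p_i = [36.74, 22.04, 14.70, 29.39, 29.39, 36.74]
χ² = (32−36.74)²/36.74 + (30−22.04)²/22.04 + (25−14.70)²/14.70 + (37−29.39)²/29.39 + (17−29.39)²/29.39 + (28−36.74)²/36.74 = 19.9811
df = 5
p-value (upper-tail) = 0.00126
At α=0.05: p < α → reject H₀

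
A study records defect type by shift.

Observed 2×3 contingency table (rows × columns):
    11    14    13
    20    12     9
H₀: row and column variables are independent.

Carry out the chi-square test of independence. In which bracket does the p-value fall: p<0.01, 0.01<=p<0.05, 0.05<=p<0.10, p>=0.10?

p-value bracket: p>=0.10

Row totals [38, 41], col totals [31, 26, 22], n=79
χ² = (11−14.91)²/14.91 + (14−12.51)²/12.51 + (13−10.58)²/10.58 + (20−16.09)²/16.09 + (12−13.49)²/13.49 + (9−11.42)²/11.42 = 3.3850
df = 2
p-value (upper-tail) = 0.18406
→ bracket: p>=0.10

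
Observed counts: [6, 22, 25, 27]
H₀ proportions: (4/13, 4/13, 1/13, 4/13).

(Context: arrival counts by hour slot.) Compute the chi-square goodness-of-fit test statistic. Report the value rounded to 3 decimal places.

test statistic = 72.303

n = 80; E_i = n·p_i = [24.62, 24.62, 6.15, 24.62]
χ² = (6−24.62)²/24.62 + (22−24.62)²/24.62 + (25−6.15)²/6.15 + (27−24.62)²/24.62 = 72.3031
df = 3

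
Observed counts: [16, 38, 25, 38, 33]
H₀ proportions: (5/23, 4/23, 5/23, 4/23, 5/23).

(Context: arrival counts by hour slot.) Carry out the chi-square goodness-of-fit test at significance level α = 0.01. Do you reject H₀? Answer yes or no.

reject H₀: yes

n = 150; E_i = n·p_i = [32.61, 26.09, 32.61, 26.09, 32.61]
χ² = (16−32.61)²/32.61 + (38−26.09)²/26.09 + (25−32.61)²/32.61 + (38−26.09)²/26.09 + (33−32.61)²/32.61 = 21.1200
df = 4
p-value (upper-tail) = 0.00030
At α=0.01: p < α → reject H₀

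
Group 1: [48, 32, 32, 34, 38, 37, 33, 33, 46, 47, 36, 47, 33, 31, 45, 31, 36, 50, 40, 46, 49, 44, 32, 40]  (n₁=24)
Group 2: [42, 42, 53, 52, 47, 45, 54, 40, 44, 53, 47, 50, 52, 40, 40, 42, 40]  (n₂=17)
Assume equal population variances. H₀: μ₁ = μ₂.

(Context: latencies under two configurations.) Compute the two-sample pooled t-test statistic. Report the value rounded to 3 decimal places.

x̄₁=39.167, s₁=6.664, n₁=24
x̄₂=46.059, s₂=5.297, n₂=17
s_p² = [23·6.664² + 16·5.297²]/39 = 37.6993
SE = √(s_p²·(1/24+1/17)) = 1.9464
t = (39.167−46.059)/1.9464 = -3.5410
df = 39

test statistic = -3.541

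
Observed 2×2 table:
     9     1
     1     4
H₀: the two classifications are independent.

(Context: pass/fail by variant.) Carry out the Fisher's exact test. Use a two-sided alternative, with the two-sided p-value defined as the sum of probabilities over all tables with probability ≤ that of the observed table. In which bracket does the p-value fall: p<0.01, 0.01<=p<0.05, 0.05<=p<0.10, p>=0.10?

Margins: r₁=10, r₂=5, c₁=10, c₂=5, n=15
p_obs = C(10,9)·C(5,1)/C(15,10); sum pmf over tables with pmf ≤ p_obs
p-value (two-sided) = 0.01698
→ bracket: 0.01<=p<0.05

p-value bracket: 0.01<=p<0.05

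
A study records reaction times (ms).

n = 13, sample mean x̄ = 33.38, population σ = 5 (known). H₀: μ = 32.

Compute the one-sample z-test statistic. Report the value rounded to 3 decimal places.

test statistic = 0.995

SE = σ/√n = 5/√13 = 1.3868
z = (x̄−μ₀)/SE = (33.38−32)/1.3868 = 0.9951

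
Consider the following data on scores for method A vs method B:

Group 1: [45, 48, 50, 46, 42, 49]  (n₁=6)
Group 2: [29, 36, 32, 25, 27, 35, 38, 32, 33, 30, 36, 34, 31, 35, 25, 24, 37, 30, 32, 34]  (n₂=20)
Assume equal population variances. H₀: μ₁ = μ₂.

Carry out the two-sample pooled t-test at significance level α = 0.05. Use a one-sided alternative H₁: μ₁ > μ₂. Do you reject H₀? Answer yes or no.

x̄₁=46.667, s₁=2.944, n₁=6
x̄₂=31.750, s₂=4.128, n₂=20
s_p² = [5·2.944² + 19·4.128²]/24 = 15.2951
SE = √(s_p²·(1/6+1/20)) = 1.8204
t = (46.667−31.750)/1.8204 = 8.1941
df = 24
p-value (one-sided, H₁ greater) = 0.00000
At α=0.05: p < α → reject H₀

reject H₀: yes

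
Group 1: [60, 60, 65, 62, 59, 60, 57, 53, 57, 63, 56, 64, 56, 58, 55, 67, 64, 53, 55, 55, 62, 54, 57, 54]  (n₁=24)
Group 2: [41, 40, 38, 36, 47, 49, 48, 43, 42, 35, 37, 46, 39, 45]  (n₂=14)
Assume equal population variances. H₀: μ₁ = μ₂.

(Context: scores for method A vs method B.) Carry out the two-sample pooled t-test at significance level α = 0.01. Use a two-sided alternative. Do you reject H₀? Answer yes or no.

x̄₁=58.583, s₁=4.085, n₁=24
x̄₂=41.857, s₂=4.605, n₂=14
s_p² = [23·4.085² + 13·4.605²]/36 = 18.3208
SE = √(s_p²·(1/24+1/14)) = 1.4394
t = (58.583−41.857)/1.4394 = 11.6199
df = 36
p-value (two-sided) = 0.00000
At α=0.01: p < α → reject H₀

reject H₀: yes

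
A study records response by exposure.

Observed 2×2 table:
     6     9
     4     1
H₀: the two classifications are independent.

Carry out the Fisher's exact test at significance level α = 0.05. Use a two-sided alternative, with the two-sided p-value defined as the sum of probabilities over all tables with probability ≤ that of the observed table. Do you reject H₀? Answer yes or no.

Margins: r₁=15, r₂=5, c₁=10, c₂=10, n=20
p_obs = C(15,6)·C(5,4)/C(20,10); sum pmf over tables with pmf ≤ p_obs
p-value (two-sided) = 0.30341
At α=0.05: p ≥ α → fail to reject H₀

reject H₀: no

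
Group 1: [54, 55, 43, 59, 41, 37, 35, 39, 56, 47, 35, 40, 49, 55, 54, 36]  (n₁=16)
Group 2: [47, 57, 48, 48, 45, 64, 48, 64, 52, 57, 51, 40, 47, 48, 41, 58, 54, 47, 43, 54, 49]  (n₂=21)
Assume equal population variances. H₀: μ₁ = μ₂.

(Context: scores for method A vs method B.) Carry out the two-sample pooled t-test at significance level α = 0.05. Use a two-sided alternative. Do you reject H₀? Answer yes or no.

x̄₁=45.938, s₁=8.606, n₁=16
x̄₂=50.571, s₂=6.645, n₂=21
s_p² = [15·8.606² + 20·6.645²]/35 = 56.9737
SE = √(s_p²·(1/16+1/21)) = 2.5048
t = (45.938−50.571)/2.5048 = -1.8500
df = 35
p-value (two-sided) = 0.07277
At α=0.05: p ≥ α → fail to reject H₀

reject H₀: no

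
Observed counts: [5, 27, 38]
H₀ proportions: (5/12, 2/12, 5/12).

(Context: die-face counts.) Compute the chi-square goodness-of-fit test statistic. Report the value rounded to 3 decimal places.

test statistic = 42.851

n = 70; E_i = n·p_i = [29.17, 11.67, 29.17]
χ² = (5−29.17)²/29.17 + (27−11.67)²/11.67 + (38−29.17)²/29.17 = 42.8514
df = 2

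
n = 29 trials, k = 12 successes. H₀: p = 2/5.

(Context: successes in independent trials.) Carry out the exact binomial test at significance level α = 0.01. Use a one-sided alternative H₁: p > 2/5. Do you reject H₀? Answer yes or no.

Exact binomial: n=29, k=12, p₀=2/5=0.4000
P(X≥12) from Σ C(n,i)·p₀^i·(1−p₀)^(n−i)
p-value (one-sided, H₁ greater) = 0.50996
At α=0.01: p ≥ α → fail to reject H₀

reject H₀: no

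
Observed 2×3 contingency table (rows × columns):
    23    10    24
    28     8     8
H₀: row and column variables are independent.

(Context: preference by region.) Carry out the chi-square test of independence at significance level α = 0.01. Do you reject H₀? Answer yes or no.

Row totals [57, 44], col totals [51, 18, 32], n=101
χ² = (23−28.78)²/28.78 + (10−10.16)²/10.16 + (24−18.06)²/18.06 + (28−22.22)²/22.22 + (8−7.84)²/7.84 + (8−13.94)²/13.94 = 7.1577
df = 2
p-value (upper-tail) = 0.02791
At α=0.01: p ≥ α → fail to reject H₀

reject H₀: no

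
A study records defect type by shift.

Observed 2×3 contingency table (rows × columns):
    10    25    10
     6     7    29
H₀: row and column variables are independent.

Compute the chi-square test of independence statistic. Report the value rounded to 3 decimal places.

Row totals [45, 42], col totals [16, 32, 39], n=87
χ² = (10−8.28)²/8.28 + (25−16.55)²/16.55 + (10−20.17)²/20.17 + (6−7.72)²/7.72 + (7−15.45)²/15.45 + (29−18.83)²/18.83 = 20.3021
df = 2

test statistic = 20.302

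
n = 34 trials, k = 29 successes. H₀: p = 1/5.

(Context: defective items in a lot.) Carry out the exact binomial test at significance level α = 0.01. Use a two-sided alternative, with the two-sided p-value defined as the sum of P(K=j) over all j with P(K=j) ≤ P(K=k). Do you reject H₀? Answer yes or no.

reject H₀: yes

Exact binomial: n=34, k=29, p₀=1/5=0.2000
P(X=j) = C(n,j)·p₀^j·(1−p₀)^(n−j); p = Σ P(X=j) over j with P(X=j) ≤ P(X=29)
p-value (two-sided) = 0.00000
At α=0.01: p < α → reject H₀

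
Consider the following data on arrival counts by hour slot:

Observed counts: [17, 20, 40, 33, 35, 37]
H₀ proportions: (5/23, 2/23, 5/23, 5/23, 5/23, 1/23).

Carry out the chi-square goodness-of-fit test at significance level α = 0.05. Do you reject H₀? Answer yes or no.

n = 182; E_i = n·p_i = [39.57, 15.83, 39.57, 39.57, 39.57, 7.91]
χ² = (17−39.57)²/39.57 + (20−15.83)²/15.83 + (40−39.57)²/39.57 + (33−39.57)²/39.57 + (35−39.57)²/39.57 + (37−7.91)²/7.91 = 122.5099
df = 5
p-value (upper-tail) = 0.00000
At α=0.05: p < α → reject H₀

reject H₀: yes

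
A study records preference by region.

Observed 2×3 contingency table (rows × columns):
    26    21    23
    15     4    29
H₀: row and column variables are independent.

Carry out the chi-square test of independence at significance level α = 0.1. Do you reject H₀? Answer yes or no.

Row totals [70, 48], col totals [41, 25, 52], n=118
χ² = (26−24.32)²/24.32 + (21−14.83)²/14.83 + (23−30.85)²/30.85 + (15−16.68)²/16.68 + (4−10.17)²/10.17 + (29−21.15)²/21.15 = 11.5016
df = 2
p-value (upper-tail) = 0.00318
At α=0.1: p < α → reject H₀

reject H₀: yes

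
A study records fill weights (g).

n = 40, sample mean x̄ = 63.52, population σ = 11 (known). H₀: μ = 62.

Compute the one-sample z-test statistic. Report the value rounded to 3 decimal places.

test statistic = 0.874

SE = σ/√n = 11/√40 = 1.7393
z = (x̄−μ₀)/SE = (63.52−62)/1.7393 = 0.8739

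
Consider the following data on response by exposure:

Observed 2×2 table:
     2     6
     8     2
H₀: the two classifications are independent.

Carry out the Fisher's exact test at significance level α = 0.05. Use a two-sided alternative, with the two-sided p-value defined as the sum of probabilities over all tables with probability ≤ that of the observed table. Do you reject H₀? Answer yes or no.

Margins: r₁=8, r₂=10, c₁=10, c₂=8, n=18
p_obs = C(8,2)·C(10,8)/C(18,10); sum pmf over tables with pmf ≤ p_obs
p-value (two-sided) = 0.05361
At α=0.05: p ≥ α → fail to reject H₀

reject H₀: no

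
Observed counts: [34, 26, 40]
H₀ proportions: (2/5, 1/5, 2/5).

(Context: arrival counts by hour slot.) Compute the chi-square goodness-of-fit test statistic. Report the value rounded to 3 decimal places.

n = 100; E_i = n·p_i = [40.00, 20.00, 40.00]
χ² = (34−40.00)²/40.00 + (26−20.00)²/20.00 + (40−40.00)²/40.00 = 2.7000
df = 2

test statistic = 2.700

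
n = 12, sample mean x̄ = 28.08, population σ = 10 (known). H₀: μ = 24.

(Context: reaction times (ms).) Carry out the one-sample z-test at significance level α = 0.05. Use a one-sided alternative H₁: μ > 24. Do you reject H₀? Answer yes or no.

reject H₀: no

SE = σ/√n = 10/√12 = 2.8868
z = (x̄−μ₀)/SE = (28.08−24)/2.8868 = 1.4134
p-value (one-sided, H₁ greater) = 0.07878
At α=0.05: p ≥ α → fail to reject H₀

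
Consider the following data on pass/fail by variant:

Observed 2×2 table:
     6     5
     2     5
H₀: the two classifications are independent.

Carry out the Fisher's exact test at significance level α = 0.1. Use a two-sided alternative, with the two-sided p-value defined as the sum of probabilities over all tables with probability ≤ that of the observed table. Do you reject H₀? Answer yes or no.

Margins: r₁=11, r₂=7, c₁=8, c₂=10, n=18
p_obs = C(11,6)·C(7,2)/C(18,8); sum pmf over tables with pmf ≤ p_obs
p-value (two-sided) = 0.36652
At α=0.1: p ≥ α → fail to reject H₀

reject H₀: no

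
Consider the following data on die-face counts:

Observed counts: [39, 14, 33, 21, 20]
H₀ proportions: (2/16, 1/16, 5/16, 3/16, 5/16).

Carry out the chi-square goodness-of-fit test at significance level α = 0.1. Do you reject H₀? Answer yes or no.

reject H₀: yes

n = 127; E_i = n·p_i = [15.88, 7.94, 39.69, 23.81, 39.69]
χ² = (39−15.88)²/15.88 + (14−7.94)²/7.94 + (33−39.69)²/39.69 + (21−23.81)²/23.81 + (20−39.69)²/39.69 = 49.5417
df = 4
p-value (upper-tail) = 0.00000
At α=0.1: p < α → reject H₀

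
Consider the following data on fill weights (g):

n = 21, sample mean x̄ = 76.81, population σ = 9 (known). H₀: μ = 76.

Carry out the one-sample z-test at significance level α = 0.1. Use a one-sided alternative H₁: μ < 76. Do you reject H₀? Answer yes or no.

reject H₀: no

SE = σ/√n = 9/√21 = 1.9640
z = (x̄−μ₀)/SE = (76.81−76)/1.9640 = 0.4124
p-value (one-sided, H₁ less) = 0.65999
At α=0.1: p ≥ α → fail to reject H₀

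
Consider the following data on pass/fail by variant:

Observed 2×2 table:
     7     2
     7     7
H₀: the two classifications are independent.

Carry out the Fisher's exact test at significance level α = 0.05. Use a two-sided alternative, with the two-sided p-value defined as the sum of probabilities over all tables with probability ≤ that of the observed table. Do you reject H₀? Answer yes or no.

reject H₀: no

Margins: r₁=9, r₂=14, c₁=14, c₂=9, n=23
p_obs = C(9,7)·C(14,7)/C(23,14); sum pmf over tables with pmf ≤ p_obs
p-value (two-sided) = 0.22829
At α=0.05: p ≥ α → fail to reject H₀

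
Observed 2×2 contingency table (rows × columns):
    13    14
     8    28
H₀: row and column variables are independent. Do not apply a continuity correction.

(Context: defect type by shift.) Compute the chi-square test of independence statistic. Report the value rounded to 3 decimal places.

test statistic = 4.667

Row totals [27, 36], col totals [21, 42], n=63
χ² = (13−9.00)²/9.00 + (14−18.00)²/18.00 + (8−12.00)²/12.00 + (28−24.00)²/24.00 = 4.6667
df = 1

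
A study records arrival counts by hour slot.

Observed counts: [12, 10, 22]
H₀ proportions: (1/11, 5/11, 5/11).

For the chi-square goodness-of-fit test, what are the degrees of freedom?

df = k − 1 = 3 − 1 = 2

degrees of freedom = 2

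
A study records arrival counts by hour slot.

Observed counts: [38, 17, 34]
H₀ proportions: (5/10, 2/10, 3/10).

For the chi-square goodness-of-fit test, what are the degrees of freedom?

df = k − 1 = 3 − 1 = 2

degrees of freedom = 2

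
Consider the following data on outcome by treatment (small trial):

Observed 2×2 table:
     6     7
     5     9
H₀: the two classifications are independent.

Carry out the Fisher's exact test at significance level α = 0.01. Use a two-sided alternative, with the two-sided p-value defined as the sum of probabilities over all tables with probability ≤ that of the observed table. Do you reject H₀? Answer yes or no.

Margins: r₁=13, r₂=14, c₁=11, c₂=16, n=27
p_obs = C(13,6)·C(14,5)/C(27,11); sum pmf over tables with pmf ≤ p_obs
p-value (two-sided) = 0.70357
At α=0.01: p ≥ α → fail to reject H₀

reject H₀: no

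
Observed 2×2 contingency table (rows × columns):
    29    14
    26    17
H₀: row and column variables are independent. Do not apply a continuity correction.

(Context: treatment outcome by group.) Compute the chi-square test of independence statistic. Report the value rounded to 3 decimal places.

test statistic = 0.454

Row totals [43, 43], col totals [55, 31], n=86
χ² = (29−27.50)²/27.50 + (14−15.50)²/15.50 + (26−27.50)²/27.50 + (17−15.50)²/15.50 = 0.4540
df = 1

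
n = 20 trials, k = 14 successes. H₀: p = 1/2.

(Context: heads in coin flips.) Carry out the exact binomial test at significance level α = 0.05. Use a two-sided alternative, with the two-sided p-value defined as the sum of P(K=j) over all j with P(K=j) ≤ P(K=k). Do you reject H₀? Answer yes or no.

reject H₀: no

Exact binomial: n=20, k=14, p₀=1/2=0.5000
P(X=j) = C(n,j)·p₀^j·(1−p₀)^(n−j); p = Σ P(X=j) over j with P(X=j) ≤ P(X=14)
p-value (two-sided) = 0.11532
At α=0.05: p ≥ α → fail to reject H₀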